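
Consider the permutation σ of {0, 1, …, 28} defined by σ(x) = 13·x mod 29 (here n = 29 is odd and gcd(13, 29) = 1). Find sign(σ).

Orbit of 5 under x↦13x: [5, 7, 4, 23, 9, 1, 13]… (length divides ord_29(13)).
π_13 has 3 disjoint cycles with lengths [14, 14, 1] on {0,…,28}.
3 cycles on 29: each ℓ→(−1)^(ℓ−1), product (−1)^26 = +1.
Check: (13/29) = +1 by Zolotarev.

+1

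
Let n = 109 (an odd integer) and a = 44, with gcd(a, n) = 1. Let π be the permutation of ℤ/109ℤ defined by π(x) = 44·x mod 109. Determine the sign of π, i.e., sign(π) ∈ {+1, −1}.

-1

Trace 64: π^k(64) = [64, 91, 80, 32, 100, 40, 16] for k=0..6.
The orbit structure of x ↦ 44x mod 109: 2 orbits of sizes [108, 1].
With 2 cycles on 109 points, sign = (−1)^{109−2} = -1.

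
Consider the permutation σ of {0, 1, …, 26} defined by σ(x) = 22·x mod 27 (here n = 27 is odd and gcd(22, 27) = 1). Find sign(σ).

+1

Orbit of 16 under x↦22x: [16, 1, 22, 25, 10, 4, 7]… (length divides ord_27(22)).
Decompose π into cycles: lengths [9, 9, 3, 3, 1, 1, 1] (7 cycles, including the fixed point 0).
n − c = 27 − 7 = 20; sign = (−1)^20 = +1.
Zolotarev: (22|27) = +1, matching the cycle-count sign.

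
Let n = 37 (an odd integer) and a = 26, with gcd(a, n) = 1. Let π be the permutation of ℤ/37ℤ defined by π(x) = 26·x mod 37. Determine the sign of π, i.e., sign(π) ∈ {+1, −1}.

+1

Trace 10: π^k(10) = [10, 1, 26] for k=0..2.
Decompose π into cycles: lengths [3, 3, 3, 3, 3, 3, 3, 3, 3, 3, 3, 3, 1] (13 cycles, including the fixed point 0).
Σ(ℓ_i−1) = 37−13 = 24; sign = (−1)^24 = +1.
Via Zolotarev, sign(π_{26}) = (26|37) = +1.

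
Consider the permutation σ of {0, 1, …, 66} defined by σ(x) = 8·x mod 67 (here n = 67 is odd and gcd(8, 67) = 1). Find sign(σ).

Orbit of 9 under x↦8x: [9, 5, 40, 52, 14, 45, 25]… (length divides ord_67(8)).
Decompose π into cycles: lengths [22, 22, 22, 1] (4 cycles, including the fixed point 0).
67 − 4 = 63 transpositions; sign(π) = (−1)^63 = -1.
The Jacobi symbol (8|67) = -1 (Zolotarev) agrees.

-1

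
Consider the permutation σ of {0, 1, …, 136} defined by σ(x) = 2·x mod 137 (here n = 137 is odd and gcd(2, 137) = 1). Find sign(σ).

+1

Orbit of 76 under x↦2x: [76, 15, 30, 60, 120, 103, 69]… (length divides ord_137(2)).
Decompose π into cycles: lengths [68, 68, 1] (3 cycles, including the fixed point 0).
3 cycles on 137: each ℓ→(−1)^(ℓ−1), product (−1)^134 = +1.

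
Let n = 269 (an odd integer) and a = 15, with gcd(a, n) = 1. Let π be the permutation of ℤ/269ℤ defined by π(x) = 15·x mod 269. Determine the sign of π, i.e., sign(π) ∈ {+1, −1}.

-1

Trace 225: π^k(225) = [225, 147, 53, 257, 89, 259, 119] for k=0..6.
The orbit structure of x ↦ 15x mod 269: 2 orbits of sizes [268, 1].
2 cycles on 269: each ℓ→(−1)^(ℓ−1), product (−1)^267 = -1.
The Jacobi symbol (15|269) = -1 (Zolotarev) agrees.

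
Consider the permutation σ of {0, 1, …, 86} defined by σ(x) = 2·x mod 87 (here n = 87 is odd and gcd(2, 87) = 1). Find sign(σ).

+1

Orbit of 67 under x↦2x: [67, 47, 7, 14, 28, 56, 25]… (length divides ord_87(2)).
The orbit structure of x ↦ 2x mod 87: 5 orbits of sizes [28, 28, 28, 2, 1].
n − c = 87 − 5 = 82; sign = (−1)^82 = +1.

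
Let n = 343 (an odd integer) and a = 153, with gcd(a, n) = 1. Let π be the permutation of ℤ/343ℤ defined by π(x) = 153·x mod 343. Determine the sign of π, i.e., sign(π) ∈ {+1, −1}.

-1

Trace 195: π^k(195) = [195, 337, 111, 176, 174, 211, 41] for k=0..6.
Decompose π into cycles: lengths [98, 98, 98, 14, 14, 14, 2, 2, 2, 1] (10 cycles, including the fixed point 0).
n − c = 343 − 10 = 333; sign = (−1)^333 = -1.
Via Zolotarev, sign(π_{153}) = (153|343) = -1.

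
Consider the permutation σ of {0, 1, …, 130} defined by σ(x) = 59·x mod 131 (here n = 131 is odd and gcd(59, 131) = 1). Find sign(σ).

Trace 44: π^k(44) = [44, 107, 25, 34, 41, 61, 62] for k=0..6.
π_59 has 3 disjoint cycles with lengths [65, 65, 1] on {0,…,130}.
Σ(ℓ_i−1) = 131−3 = 128; sign = (−1)^128 = +1.

+1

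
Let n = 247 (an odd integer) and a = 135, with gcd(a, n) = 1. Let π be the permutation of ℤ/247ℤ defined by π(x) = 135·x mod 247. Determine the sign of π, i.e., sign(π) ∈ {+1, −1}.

+1

Orbit of 151 under x↦135x: [151, 131, 148, 220, 60, 196, 31]… (length divides ord_247(135)).
The orbit structure of x ↦ 135x mod 247: 11 orbits of sizes [36, 36, 36, 36, 36, 36, 18, 4, 4, 4, 1].
Σ(ℓ_i−1) = 247−11 = 236; sign = (−1)^236 = +1.
Via Zolotarev, sign(π_{135}) = (135|247) = +1.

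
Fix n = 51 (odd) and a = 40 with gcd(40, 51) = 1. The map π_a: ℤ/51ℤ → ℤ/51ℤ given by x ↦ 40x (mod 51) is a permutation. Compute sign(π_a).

-1

Orbit of 25 under x↦40x: [25, 31, 16, 28, 49, 22, 13]… (length divides ord_51(40)).
Decompose π into cycles: lengths [16, 16, 16, 1, 1, 1] (6 cycles, including the fixed point 0).
6 cycles on 51: each ℓ→(−1)^(ℓ−1), product (−1)^45 = -1.
(40|51)_J = -1 (Zolotarev's lemma cross-check).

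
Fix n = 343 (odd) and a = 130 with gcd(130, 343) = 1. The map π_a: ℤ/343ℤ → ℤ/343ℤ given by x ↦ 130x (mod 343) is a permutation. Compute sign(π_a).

+1

Orbit of 317 under x↦130x: [317, 50, 326, 191, 134, 270, 114]… (length divides ord_343(130)).
The orbit structure of x ↦ 130x mod 343: 7 orbits of sizes [147, 147, 21, 21, 3, 3, 1].
343 − 7 = 336 transpositions; sign(π) = (−1)^336 = +1.
Check: (130/343) = +1 by Zolotarev.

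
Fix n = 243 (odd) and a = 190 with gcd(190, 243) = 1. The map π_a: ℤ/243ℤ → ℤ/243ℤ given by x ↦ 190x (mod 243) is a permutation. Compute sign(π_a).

+1

Start at x=109: 109 → 55 → 1 → 190 → 136 → 82 → 28 → … (one orbit).
63 cycles of lengths [9, 9, 9, 9, 9, 9, 9, 9, 9, 9, 9, 9, 9, 9, 9, 9, 9, 9, 3, 3, 3, 3, 3, 3, 3, 3, 3, 3, 3, 3, 3, 3, 3, 3, 3, 3, 1, 1, 1, 1, 1, 1, 1, 1, 1, 1, 1, 1, 1, 1, 1, 1, 1, 1, 1, 1, 1, 1, 1, 1, 1, 1, 1].
Σ(ℓ_i−1) = 243−63 = 180; sign = (−1)^180 = +1.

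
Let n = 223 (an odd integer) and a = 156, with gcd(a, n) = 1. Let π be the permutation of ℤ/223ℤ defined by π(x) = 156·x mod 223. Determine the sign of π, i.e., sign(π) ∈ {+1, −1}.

+1

Start at x=143: 143 → 8 → 133 → 9 → 66 → 38 → 130 → … (one orbit).
Cycle lengths of π_156 on ℤ/223ℤ: [111, 111, 1]; 3 cycles in total.
sign(π) = (−1)^{n − #cycles} = (−1)^{223−3} = (−1)^220 = +1.
Via Zolotarev, sign(π_{156}) = (156|223) = +1.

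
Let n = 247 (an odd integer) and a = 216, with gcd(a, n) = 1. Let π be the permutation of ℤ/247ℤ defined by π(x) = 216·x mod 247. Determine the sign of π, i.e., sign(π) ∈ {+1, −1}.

-1

Trace 125: π^k(125) = [125, 77, 83, 144, 229, 64, 239] for k=0..6.
The orbit structure of x ↦ 216x mod 247: 28 orbits of sizes [12, 12, 12, 12, 12, 12, 12, 12, 12, 12, 12, 12, 12, 12, 12, 12, 12, 12, 4, 4, 4, 3, 3, 3, 3, 3, 3, 1].
28 cycles on 247: each ℓ→(−1)^(ℓ−1), product (−1)^219 = -1.
Zolotarev: (216|247) = -1, matching the cycle-count sign.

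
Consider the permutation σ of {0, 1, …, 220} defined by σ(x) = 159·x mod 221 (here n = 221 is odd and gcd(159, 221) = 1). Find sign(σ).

Trace 22: π^k(22) = [22, 183, 146, 9, 105, 120, 74] for k=0..6.
Decompose π into cycles: lengths [48, 48, 48, 48, 16, 3, 3, 3, 3, 1] (10 cycles, including the fixed point 0).
Σ(ℓ_i−1) = 221−10 = 211; sign = (−1)^211 = -1.

-1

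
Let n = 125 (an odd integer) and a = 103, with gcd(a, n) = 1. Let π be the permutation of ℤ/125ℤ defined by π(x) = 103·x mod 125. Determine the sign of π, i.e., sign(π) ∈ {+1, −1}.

-1

Orbit of 58 under x↦103x: [58, 99, 72, 41, 98, 94, 57]… (length divides ord_125(103)).
π_103 has 4 disjoint cycles with lengths [100, 20, 4, 1] on {0,…,124}.
Σ(ℓ_i−1) = 125−4 = 121; sign = (−1)^121 = -1.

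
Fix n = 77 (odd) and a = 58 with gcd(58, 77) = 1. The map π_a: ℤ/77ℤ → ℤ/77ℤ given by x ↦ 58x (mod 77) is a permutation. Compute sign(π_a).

Trace 4: π^k(4) = [4, 1, 58, 53, 71, 37, 67] for k=0..6.
The orbit structure of x ↦ 58x mod 77: 9 orbits of sizes [15, 15, 15, 15, 5, 5, 3, 3, 1].
n − c = 77 − 9 = 68; sign = (−1)^68 = +1.
Check: (58/77) = +1 by Zolotarev.

+1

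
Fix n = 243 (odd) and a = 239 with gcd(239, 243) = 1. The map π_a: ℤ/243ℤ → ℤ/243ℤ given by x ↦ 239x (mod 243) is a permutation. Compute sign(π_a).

Start at x=38: 38 → 91 → 122 → 241 → 8 → 211 → 128 → … (one orbit).
π_239 has 6 disjoint cycles with lengths [162, 54, 18, 6, 2, 1] on {0,…,242}.
Σ(ℓ_i−1) = 243−6 = 237; sign = (−1)^237 = -1.
Zolotarev: (239|243) = -1, matching the cycle-count sign.

-1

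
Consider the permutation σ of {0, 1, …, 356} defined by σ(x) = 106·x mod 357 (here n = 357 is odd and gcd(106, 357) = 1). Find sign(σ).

Start at x=106: 106 → 169 → 64 → 1 → 106 (one orbit).
105 cycles of lengths [4, 4, 4, 4, 4, 4, 4, 4, 4, 4, 4, 4, 4, 4, 4, 4, 4, 4, 4, 4, 4, 4, 4, 4, 4, 4, 4, 4, 4, 4, 4, 4, 4, 4, 4, 4, 4, 4, 4, 4, 4, 4, 4, 4, 4, 4, 4, 4, 4, 4, 4, 4, 4, 4, 4, 4, 4, 4, 4, 4, 4, 4, 4, 4, 4, 4, 4, 4, 4, 4, 4, 4, 4, 4, 4, 4, 4, 4, 4, 4, 4, 4, 4, 4, 1, 1, 1, 1, 1, 1, 1, 1, 1, 1, 1, 1, 1, 1, 1, 1, 1, 1, 1, 1, 1].
sign(π) = (−1)^{n − #cycles} = (−1)^{357−105} = (−1)^252 = +1.

+1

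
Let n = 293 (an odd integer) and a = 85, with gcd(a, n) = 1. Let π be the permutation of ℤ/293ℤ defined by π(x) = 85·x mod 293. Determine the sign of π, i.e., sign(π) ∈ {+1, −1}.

Trace 111: π^k(111) = [111, 59, 34, 253, 116, 191, 120] for k=0..6.
Decompose π into cycles: lengths [292, 1] (2 cycles, including the fixed point 0).
sign(π) = (−1)^{n − #cycles} = (−1)^{293−2} = (−1)^291 = -1.

-1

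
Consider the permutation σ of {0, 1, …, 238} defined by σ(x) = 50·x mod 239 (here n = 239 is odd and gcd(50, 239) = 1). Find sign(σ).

Trace 165: π^k(165) = [165, 124, 225, 17, 133, 197, 51] for k=0..6.
Decompose π into cycles: lengths [119, 119, 1] (3 cycles, including the fixed point 0).
n − c = 239 − 3 = 236; sign = (−1)^236 = +1.
Zolotarev: (50|239) = +1, matching the cycle-count sign.

+1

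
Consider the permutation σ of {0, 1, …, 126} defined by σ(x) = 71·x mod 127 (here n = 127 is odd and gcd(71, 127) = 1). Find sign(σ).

Trace 115: π^k(115) = [115, 37, 87, 81, 36, 16, 120] for k=0..6.
Cycle lengths of π_71 on ℤ/127ℤ: [63, 63, 1]; 3 cycles in total.
3 cycles on 127: each ℓ→(−1)^(ℓ−1), product (−1)^124 = +1.

+1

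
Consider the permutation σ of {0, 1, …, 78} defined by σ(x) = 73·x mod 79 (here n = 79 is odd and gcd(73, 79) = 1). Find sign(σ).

+1

Trace 2: π^k(2) = [2, 67, 72, 42, 64, 11, 13] for k=0..6.
Decompose π into cycles: lengths [39, 39, 1] (3 cycles, including the fixed point 0).
79 − 3 = 76 transpositions; sign(π) = (−1)^76 = +1.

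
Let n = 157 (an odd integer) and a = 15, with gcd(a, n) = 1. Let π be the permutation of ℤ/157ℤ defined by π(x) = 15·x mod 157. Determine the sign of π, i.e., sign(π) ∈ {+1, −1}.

-1

Start at x=66: 66 → 48 → 92 → 124 → 133 → 111 → 95 → … (one orbit).
Cycle type of π: 156 + 1; total 2 cycles.
Σ(ℓ_i−1) = 157−2 = 155; sign = (−1)^155 = -1.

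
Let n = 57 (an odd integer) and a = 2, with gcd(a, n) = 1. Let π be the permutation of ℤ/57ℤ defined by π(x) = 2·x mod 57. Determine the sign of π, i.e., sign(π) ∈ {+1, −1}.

+1

Start at x=25: 25 → 50 → 43 → 29 → 1 → 2 → 4 → … (one orbit).
Cycle lengths of π_2 on ℤ/57ℤ: [18, 18, 18, 2, 1]; 5 cycles in total.
With 5 cycles on 57 points, sign = (−1)^{57−5} = +1.
(2|57)_J = +1 (Zolotarev's lemma cross-check).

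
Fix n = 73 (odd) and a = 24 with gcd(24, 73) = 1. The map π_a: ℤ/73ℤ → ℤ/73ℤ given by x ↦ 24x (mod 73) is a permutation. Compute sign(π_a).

+1

Start at x=8: 8 → 46 → 9 → 70 → 1 → 24 → 65 → … (one orbit).
The orbit structure of x ↦ 24x mod 73: 7 orbits of sizes [12, 12, 12, 12, 12, 12, 1].
Σ(ℓ_i−1) = 73−7 = 66; sign = (−1)^66 = +1.
The Jacobi symbol (24|73) = +1 (Zolotarev) agrees.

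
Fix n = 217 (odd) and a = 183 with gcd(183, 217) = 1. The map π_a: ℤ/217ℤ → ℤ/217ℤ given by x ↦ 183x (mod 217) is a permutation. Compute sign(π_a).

Trace 36: π^k(36) = [36, 78, 169, 113, 64, 211, 204] for k=0..6.
Decompose π into cycles: lengths [15, 15, 15, 15, 15, 15, 15, 15, 15, 15, 15, 15, 15, 15, 1, 1, 1, 1, 1, 1, 1] (21 cycles, including the fixed point 0).
21 cycles on 217: each ℓ→(−1)^(ℓ−1), product (−1)^196 = +1.
Via Zolotarev, sign(π_{183}) = (183|217) = +1.

+1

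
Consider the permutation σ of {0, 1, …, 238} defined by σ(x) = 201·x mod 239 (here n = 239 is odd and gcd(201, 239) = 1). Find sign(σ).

+1

Orbit of 24 under x↦201x: [24, 44, 1, 201, 10, 98, 100]… (length divides ord_239(201)).
Cycle lengths of π_201 on ℤ/239ℤ: [7, 7, 7, 7, 7, 7, 7, 7, 7, 7, 7, 7, 7, 7, 7, 7, 7, 7, 7, 7, 7, 7, 7, 7, 7, 7, 7, 7, 7, 7, 7, 7, 7, 7, 1]; 35 cycles in total.
With 35 cycles on 239 points, sign = (−1)^{239−35} = +1.
The Jacobi symbol (201|239) = +1 (Zolotarev) agrees.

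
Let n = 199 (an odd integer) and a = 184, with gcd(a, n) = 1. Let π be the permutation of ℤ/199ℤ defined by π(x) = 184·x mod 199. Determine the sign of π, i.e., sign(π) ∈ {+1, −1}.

Start at x=36: 36 → 57 → 140 → 89 → 58 → 125 → 115 → … (one orbit).
Decompose π into cycles: lengths [99, 99, 1] (3 cycles, including the fixed point 0).
n − c = 199 − 3 = 196; sign = (−1)^196 = +1.
Check: (184/199) = +1 by Zolotarev.

+1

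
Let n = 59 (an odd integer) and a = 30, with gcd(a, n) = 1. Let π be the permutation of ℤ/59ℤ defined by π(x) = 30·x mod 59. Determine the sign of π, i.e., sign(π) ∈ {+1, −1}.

Trace 28: π^k(28) = [28, 14, 7, 33, 46, 23, 41] for k=0..6.
2 cycles of lengths [58, 1].
With 2 cycles on 59 points, sign = (−1)^{59−2} = -1.
(30|59)_J = -1 (Zolotarev's lemma cross-check).

-1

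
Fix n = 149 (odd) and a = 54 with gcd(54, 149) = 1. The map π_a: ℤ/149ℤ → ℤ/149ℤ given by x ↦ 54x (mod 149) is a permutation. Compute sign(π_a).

+1

Start at x=35: 35 → 102 → 144 → 28 → 22 → 145 → 82 → … (one orbit).
Cycle lengths of π_54 on ℤ/149ℤ: [74, 74, 1]; 3 cycles in total.
3 cycles on 149: each ℓ→(−1)^(ℓ−1), product (−1)^146 = +1.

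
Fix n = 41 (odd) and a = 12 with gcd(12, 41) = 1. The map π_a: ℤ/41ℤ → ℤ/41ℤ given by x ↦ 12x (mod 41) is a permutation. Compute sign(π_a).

Trace 13: π^k(13) = [13, 33, 27, 37, 34, 39, 17] for k=0..6.
Cycle type of π: 40 + 1; total 2 cycles.
n − c = 41 − 2 = 39; sign = (−1)^39 = -1.

-1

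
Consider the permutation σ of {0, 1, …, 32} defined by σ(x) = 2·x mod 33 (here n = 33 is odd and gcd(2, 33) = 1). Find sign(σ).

Start at x=25: 25 → 17 → 1 → 2 → 4 → 8 → 16 → … (one orbit).
5 cycles of lengths [10, 10, 10, 2, 1].
sign(π) = (−1)^{n − #cycles} = (−1)^{33−5} = (−1)^28 = +1.
Check: (2/33) = +1 by Zolotarev.

+1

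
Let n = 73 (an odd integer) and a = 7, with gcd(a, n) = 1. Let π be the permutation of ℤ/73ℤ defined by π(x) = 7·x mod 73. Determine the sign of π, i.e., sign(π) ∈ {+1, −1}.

Trace 46: π^k(46) = [46, 30, 64, 10, 70, 52, 72] for k=0..6.
Cycle lengths of π_7 on ℤ/73ℤ: [24, 24, 24, 1]; 4 cycles in total.
73 − 4 = 69 transpositions; sign(π) = (−1)^69 = -1.
The Jacobi symbol (7|73) = -1 (Zolotarev) agrees.

-1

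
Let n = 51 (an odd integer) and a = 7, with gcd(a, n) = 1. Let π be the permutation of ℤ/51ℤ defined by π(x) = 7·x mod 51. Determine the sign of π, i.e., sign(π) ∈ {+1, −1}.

-1

Trace 25: π^k(25) = [25, 22, 1, 7, 49, 37, 4] for k=0..6.
π_7 has 6 disjoint cycles with lengths [16, 16, 16, 1, 1, 1] on {0,…,50}.
6 cycles on 51: each ℓ→(−1)^(ℓ−1), product (−1)^45 = -1.
Via Zolotarev, sign(π_{7}) = (7|51) = -1.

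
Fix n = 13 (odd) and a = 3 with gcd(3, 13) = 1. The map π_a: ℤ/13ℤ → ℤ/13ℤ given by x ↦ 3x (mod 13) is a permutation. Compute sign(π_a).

+1

Orbit of 1 under x↦3x: [1, 3, 9]… (length divides ord_13(3)).
5 cycles of lengths [3, 3, 3, 3, 1].
With 5 cycles on 13 points, sign = (−1)^{13−5} = +1.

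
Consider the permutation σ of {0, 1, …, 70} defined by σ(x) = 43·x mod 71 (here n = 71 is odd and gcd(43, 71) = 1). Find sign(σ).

Trace 57: π^k(57) = [57, 37, 29, 40, 16, 49, 48] for k=0..6.
Cycle lengths of π_43 on ℤ/71ℤ: [35, 35, 1]; 3 cycles in total.
sign(π) = (−1)^{n − #cycles} = (−1)^{71−3} = (−1)^68 = +1.

+1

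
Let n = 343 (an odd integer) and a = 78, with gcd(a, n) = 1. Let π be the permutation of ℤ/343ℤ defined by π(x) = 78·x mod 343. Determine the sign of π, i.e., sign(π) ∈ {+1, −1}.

Orbit of 106 under x↦78x: [106, 36, 64, 190, 71, 50, 127]… (length divides ord_343(78)).
π_78 has 19 disjoint cycles with lengths [49, 49, 49, 49, 49, 49, 7, 7, 7, 7, 7, 7, 1, 1, 1, 1, 1, 1, 1] on {0,…,342}.
19 cycles on 343: each ℓ→(−1)^(ℓ−1), product (−1)^324 = +1.
Zolotarev: (78|343) = +1, matching the cycle-count sign.

+1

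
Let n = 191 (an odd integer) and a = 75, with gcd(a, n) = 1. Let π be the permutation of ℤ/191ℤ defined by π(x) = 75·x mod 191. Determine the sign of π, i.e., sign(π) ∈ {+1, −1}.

+1

Start at x=26: 26 → 40 → 135 → 2 → 150 → 172 → 103 → … (one orbit).
3 cycles of lengths [95, 95, 1].
3 cycles on 191: each ℓ→(−1)^(ℓ−1), product (−1)^188 = +1.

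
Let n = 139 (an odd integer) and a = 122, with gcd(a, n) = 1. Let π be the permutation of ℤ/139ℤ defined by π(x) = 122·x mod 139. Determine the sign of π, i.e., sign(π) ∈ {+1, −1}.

+1

Trace 81: π^k(81) = [81, 13, 57, 4, 71, 44, 86] for k=0..6.
Cycle type of π: 69×2 + 1; total 3 cycles.
n − c = 139 − 3 = 136; sign = (−1)^136 = +1.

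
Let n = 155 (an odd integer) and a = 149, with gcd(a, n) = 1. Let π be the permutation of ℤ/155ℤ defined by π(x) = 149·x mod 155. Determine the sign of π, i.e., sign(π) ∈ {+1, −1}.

Orbit of 149 under x↦149x: [149, 36, 94, 56, 129, 1]… (length divides ord_155(149)).
π_149 has 33 disjoint cycles with lengths [6, 6, 6, 6, 6, 6, 6, 6, 6, 6, 6, 6, 6, 6, 6, 6, 6, 6, 6, 6, 3, 3, 3, 3, 3, 3, 3, 3, 3, 3, 2, 2, 1] on {0,…,154}.
With 33 cycles on 155 points, sign = (−1)^{155−33} = +1.
Zolotarev: (149|155) = +1, matching the cycle-count sign.

+1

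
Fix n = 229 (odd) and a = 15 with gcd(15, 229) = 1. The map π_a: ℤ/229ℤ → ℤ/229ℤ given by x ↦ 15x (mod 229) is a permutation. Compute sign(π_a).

Trace 53: π^k(53) = [53, 108, 17, 26, 161, 125, 43] for k=0..6.
Decompose π into cycles: lengths [38, 38, 38, 38, 38, 38, 1] (7 cycles, including the fixed point 0).
n − c = 229 − 7 = 222; sign = (−1)^222 = +1.
Zolotarev: (15|229) = +1, matching the cycle-count sign.

+1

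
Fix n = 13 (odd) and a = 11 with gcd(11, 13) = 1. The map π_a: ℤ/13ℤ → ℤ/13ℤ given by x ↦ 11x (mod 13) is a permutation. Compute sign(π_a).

Orbit of 6 under x↦11x: [6, 1, 11, 4, 5, 3, 7]… (length divides ord_13(11)).
Cycle type of π: 12 + 1; total 2 cycles.
13 − 2 = 11 transpositions; sign(π) = (−1)^11 = -1.

-1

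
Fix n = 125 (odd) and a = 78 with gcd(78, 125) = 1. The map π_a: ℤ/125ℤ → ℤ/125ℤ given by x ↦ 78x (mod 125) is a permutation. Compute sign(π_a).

Start at x=2: 2 → 31 → 43 → 104 → 112 → 111 → 33 → … (one orbit).
Cycle type of π: 100 + 20 + 4 + 1; total 4 cycles.
n − c = 125 − 4 = 121; sign = (−1)^121 = -1.

-1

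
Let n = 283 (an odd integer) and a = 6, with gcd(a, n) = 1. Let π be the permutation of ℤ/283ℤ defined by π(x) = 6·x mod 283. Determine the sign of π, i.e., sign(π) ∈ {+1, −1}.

Start at x=137: 137 → 256 → 121 → 160 → 111 → 100 → 34 → … (one orbit).
Decompose π into cycles: lengths [141, 141, 1] (3 cycles, including the fixed point 0).
283 − 3 = 280 transpositions; sign(π) = (−1)^280 = +1.
Check: (6/283) = +1 by Zolotarev.

+1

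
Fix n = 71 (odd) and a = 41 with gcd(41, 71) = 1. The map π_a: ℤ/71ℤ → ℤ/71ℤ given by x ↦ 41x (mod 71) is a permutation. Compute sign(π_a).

-1

Orbit of 20 under x↦41x: [20, 39, 37, 26, 1, 41, 48]… (length divides ord_71(41)).
Decompose π into cycles: lengths [14, 14, 14, 14, 14, 1] (6 cycles, including the fixed point 0).
71 − 6 = 65 transpositions; sign(π) = (−1)^65 = -1.
The Jacobi symbol (41|71) = -1 (Zolotarev) agrees.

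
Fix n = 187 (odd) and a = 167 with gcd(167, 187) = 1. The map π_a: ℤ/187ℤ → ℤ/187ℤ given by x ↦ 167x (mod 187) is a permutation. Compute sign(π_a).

+1

Orbit of 115 under x↦167x: [115, 131, 185, 40, 135, 105, 144]… (length divides ord_187(167)).
Cycle lengths of π_167 on ℤ/187ℤ: [80, 80, 16, 10, 1]; 5 cycles in total.
n − c = 187 − 5 = 182; sign = (−1)^182 = +1.
Check: (167/187) = +1 by Zolotarev.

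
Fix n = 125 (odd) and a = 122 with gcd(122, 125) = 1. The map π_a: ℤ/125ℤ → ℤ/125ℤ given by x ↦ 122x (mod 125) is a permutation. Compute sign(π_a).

Trace 32: π^k(32) = [32, 29, 38, 11, 92, 99, 78] for k=0..6.
Decompose π into cycles: lengths [100, 20, 4, 1] (4 cycles, including the fixed point 0).
sign(π) = (−1)^{n − #cycles} = (−1)^{125−4} = (−1)^121 = -1.

-1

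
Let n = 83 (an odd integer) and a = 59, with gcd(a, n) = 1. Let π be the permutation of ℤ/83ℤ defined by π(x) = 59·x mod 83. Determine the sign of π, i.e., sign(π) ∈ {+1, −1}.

Start at x=11: 11 → 68 → 28 → 75 → 26 → 40 → 36 → … (one orbit).
Decompose π into cycles: lengths [41, 41, 1] (3 cycles, including the fixed point 0).
3 cycles on 83: each ℓ→(−1)^(ℓ−1), product (−1)^80 = +1.
(59|83)_J = +1 (Zolotarev's lemma cross-check).

+1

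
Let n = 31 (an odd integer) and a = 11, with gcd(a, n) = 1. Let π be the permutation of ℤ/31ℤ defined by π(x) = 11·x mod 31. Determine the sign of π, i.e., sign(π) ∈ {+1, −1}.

-1

Orbit of 7 under x↦11x: [7, 15, 10, 17, 1, 11, 28]… (length divides ord_31(11)).
Decompose π into cycles: lengths [30, 1] (2 cycles, including the fixed point 0).
With 2 cycles on 31 points, sign = (−1)^{31−2} = -1.
Zolotarev: (11|31) = -1, matching the cycle-count sign.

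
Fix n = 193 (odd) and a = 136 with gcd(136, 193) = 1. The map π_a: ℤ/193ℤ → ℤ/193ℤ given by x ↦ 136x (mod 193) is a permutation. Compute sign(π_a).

-1

Start at x=84: 84 → 37 → 14 → 167 → 131 → 60 → 54 → … (one orbit).
Decompose π into cycles: lengths [192, 1] (2 cycles, including the fixed point 0).
sign(π) = (−1)^{n − #cycles} = (−1)^{193−2} = (−1)^191 = -1.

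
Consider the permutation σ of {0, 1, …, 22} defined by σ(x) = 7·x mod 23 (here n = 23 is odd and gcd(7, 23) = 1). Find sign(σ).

Orbit of 11 under x↦7x: [11, 8, 10, 1, 7, 3, 21]… (length divides ord_23(7)).
Cycle type of π: 22 + 1; total 2 cycles.
n − c = 23 − 2 = 21; sign = (−1)^21 = -1.

-1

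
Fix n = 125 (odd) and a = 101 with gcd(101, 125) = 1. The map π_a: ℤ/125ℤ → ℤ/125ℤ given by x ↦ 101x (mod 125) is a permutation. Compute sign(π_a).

Start at x=26: 26 → 1 → 101 → 76 → 51 → 26 (one orbit).
Decompose π into cycles: lengths [5, 5, 5, 5, 5, 5, 5, 5, 5, 5, 5, 5, 5, 5, 5, 5, 5, 5, 5, 5, 1, 1, 1, 1, 1, 1, 1, 1, 1, 1, 1, 1, 1, 1, 1, 1, 1, 1, 1, 1, 1, 1, 1, 1, 1] (45 cycles, including the fixed point 0).
sign(π) = (−1)^{n − #cycles} = (−1)^{125−45} = (−1)^80 = +1.

+1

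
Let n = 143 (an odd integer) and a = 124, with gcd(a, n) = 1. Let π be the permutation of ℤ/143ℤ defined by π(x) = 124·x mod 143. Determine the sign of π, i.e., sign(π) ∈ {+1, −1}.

-1

Start at x=42: 42 → 60 → 4 → 67 → 14 → 20 → 49 → … (one orbit).
The orbit structure of x ↦ 124x mod 143: 6 orbits of sizes [60, 60, 12, 5, 5, 1].
sign(π) = (−1)^{n − #cycles} = (−1)^{143−6} = (−1)^137 = -1.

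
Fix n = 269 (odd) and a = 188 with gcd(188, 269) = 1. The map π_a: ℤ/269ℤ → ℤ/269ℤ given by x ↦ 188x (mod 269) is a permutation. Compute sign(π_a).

+1

Orbit of 265 under x↦188x: [265, 55, 118, 126, 16, 49, 66]… (length divides ord_269(188)).
3 cycles of lengths [134, 134, 1].
With 3 cycles on 269 points, sign = (−1)^{269−3} = +1.
Zolotarev: (188|269) = +1, matching the cycle-count sign.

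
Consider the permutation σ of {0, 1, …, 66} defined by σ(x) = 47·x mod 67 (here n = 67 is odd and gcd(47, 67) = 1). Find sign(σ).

Orbit of 23 under x↦47x: [23, 9, 21, 49, 25, 36, 17]… (length divides ord_67(47)).
Cycle lengths of π_47 on ℤ/67ℤ: [33, 33, 1]; 3 cycles in total.
67 − 3 = 64 transpositions; sign(π) = (−1)^64 = +1.
The Jacobi symbol (47|67) = +1 (Zolotarev) agrees.

+1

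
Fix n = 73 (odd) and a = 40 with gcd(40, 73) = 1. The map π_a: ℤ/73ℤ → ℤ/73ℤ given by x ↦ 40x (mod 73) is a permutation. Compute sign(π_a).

Trace 18: π^k(18) = [18, 63, 38, 60, 64, 5, 54] for k=0..6.
Cycle type of π: 72 + 1; total 2 cycles.
2 cycles on 73: each ℓ→(−1)^(ℓ−1), product (−1)^71 = -1.
The Jacobi symbol (40|73) = -1 (Zolotarev) agrees.

-1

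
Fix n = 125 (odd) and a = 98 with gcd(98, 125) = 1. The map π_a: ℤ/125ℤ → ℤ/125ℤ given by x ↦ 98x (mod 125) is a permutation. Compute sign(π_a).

Orbit of 113 under x↦98x: [113, 74, 2, 71, 83, 9, 7]… (length divides ord_125(98)).
Cycle type of π: 100 + 20 + 4 + 1; total 4 cycles.
Σ(ℓ_i−1) = 125−4 = 121; sign = (−1)^121 = -1.

-1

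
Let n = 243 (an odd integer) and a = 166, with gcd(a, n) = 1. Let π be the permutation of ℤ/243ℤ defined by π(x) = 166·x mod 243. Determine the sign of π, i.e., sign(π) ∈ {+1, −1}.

Orbit of 124 under x↦166x: [124, 172, 121, 160, 73, 211, 34]… (length divides ord_243(166)).
Decompose π into cycles: lengths [81, 81, 27, 27, 9, 9, 3, 3, 1, 1, 1] (11 cycles, including the fixed point 0).
Σ(ℓ_i−1) = 243−11 = 232; sign = (−1)^232 = +1.

+1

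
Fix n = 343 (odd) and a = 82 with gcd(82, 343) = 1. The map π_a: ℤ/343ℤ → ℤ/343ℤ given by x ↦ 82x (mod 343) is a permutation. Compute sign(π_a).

-1

Orbit of 302 under x↦82x: [302, 68, 88, 13, 37, 290, 113]… (length divides ord_343(82)).
4 cycles of lengths [294, 42, 6, 1].
Σ(ℓ_i−1) = 343−4 = 339; sign = (−1)^339 = -1.
The Jacobi symbol (82|343) = -1 (Zolotarev) agrees.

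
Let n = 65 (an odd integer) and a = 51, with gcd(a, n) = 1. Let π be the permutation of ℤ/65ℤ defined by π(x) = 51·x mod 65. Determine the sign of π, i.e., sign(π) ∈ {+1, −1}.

+1

Trace 1: π^k(1) = [1, 51] for k=0..1.
The orbit structure of x ↦ 51x mod 65: 35 orbits of sizes [2, 2, 2, 2, 2, 2, 2, 2, 2, 2, 2, 2, 2, 2, 2, 2, 2, 2, 2, 2, 2, 2, 2, 2, 2, 2, 2, 2, 2, 2, 1, 1, 1, 1, 1].
35 cycles on 65: each ℓ→(−1)^(ℓ−1), product (−1)^30 = +1.
Zolotarev: (51|65) = +1, matching the cycle-count sign.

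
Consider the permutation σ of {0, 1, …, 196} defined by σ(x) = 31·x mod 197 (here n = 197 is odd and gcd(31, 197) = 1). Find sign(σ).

-1

Trace 79: π^k(79) = [79, 85, 74, 127, 194, 104, 72] for k=0..6.
Cycle lengths of π_31 on ℤ/197ℤ: [196, 1]; 2 cycles in total.
Σ(ℓ_i−1) = 197−2 = 195; sign = (−1)^195 = -1.
Zolotarev: (31|197) = -1, matching the cycle-count sign.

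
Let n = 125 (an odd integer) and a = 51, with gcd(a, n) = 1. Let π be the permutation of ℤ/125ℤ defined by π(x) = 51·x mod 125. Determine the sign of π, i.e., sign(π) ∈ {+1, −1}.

Trace 101: π^k(101) = [101, 26, 76, 1, 51] for k=0..4.
The orbit structure of x ↦ 51x mod 125: 45 orbits of sizes [5, 5, 5, 5, 5, 5, 5, 5, 5, 5, 5, 5, 5, 5, 5, 5, 5, 5, 5, 5, 1, 1, 1, 1, 1, 1, 1, 1, 1, 1, 1, 1, 1, 1, 1, 1, 1, 1, 1, 1, 1, 1, 1, 1, 1].
n − c = 125 − 45 = 80; sign = (−1)^80 = +1.

+1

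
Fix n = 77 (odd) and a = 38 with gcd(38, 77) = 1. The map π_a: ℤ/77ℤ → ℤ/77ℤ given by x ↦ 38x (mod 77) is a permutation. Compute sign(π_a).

-1

Start at x=3: 3 → 37 → 20 → 67 → 5 → 36 → 59 → … (one orbit).
Cycle lengths of π_38 on ℤ/77ℤ: [30, 30, 6, 5, 5, 1]; 6 cycles in total.
Σ(ℓ_i−1) = 77−6 = 71; sign = (−1)^71 = -1.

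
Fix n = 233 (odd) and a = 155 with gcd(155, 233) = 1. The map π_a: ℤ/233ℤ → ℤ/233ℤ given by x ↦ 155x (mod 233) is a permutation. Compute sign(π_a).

Orbit of 88 under x↦155x: [88, 126, 191, 14, 73, 131, 34]… (length divides ord_233(155)).
Cycle lengths of π_155 on ℤ/233ℤ: [232, 1]; 2 cycles in total.
2 cycles on 233: each ℓ→(−1)^(ℓ−1), product (−1)^231 = -1.

-1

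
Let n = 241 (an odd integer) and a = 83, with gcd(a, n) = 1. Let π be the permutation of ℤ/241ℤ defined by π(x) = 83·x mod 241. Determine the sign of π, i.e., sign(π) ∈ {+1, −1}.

Start at x=9: 9 → 24 → 64 → 10 → 107 → 205 → 145 → … (one orbit).
Cycle lengths of π_83 on ℤ/241ℤ: [60, 60, 60, 60, 1]; 5 cycles in total.
5 cycles on 241: each ℓ→(−1)^(ℓ−1), product (−1)^236 = +1.
The Jacobi symbol (83|241) = +1 (Zolotarev) agrees.

+1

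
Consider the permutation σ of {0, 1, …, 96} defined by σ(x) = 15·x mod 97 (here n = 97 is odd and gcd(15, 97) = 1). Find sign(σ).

-1

Trace 56: π^k(56) = [56, 64, 87, 44, 78, 6, 90] for k=0..6.
Cycle type of π: 96 + 1; total 2 cycles.
Σ(ℓ_i−1) = 97−2 = 95; sign = (−1)^95 = -1.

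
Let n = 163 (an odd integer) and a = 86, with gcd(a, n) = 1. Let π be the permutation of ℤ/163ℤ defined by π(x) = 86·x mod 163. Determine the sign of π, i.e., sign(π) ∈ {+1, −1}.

Start at x=65: 65 → 48 → 53 → 157 → 136 → 123 → 146 → … (one orbit).
π_86 has 4 disjoint cycles with lengths [54, 54, 54, 1] on {0,…,162}.
n − c = 163 − 4 = 159; sign = (−1)^159 = -1.

-1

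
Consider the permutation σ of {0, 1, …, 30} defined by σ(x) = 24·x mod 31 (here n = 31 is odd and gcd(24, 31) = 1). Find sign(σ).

Orbit of 12 under x↦24x: [12, 9, 30, 7, 13, 2, 17]… (length divides ord_31(24)).
Cycle lengths of π_24 on ℤ/31ℤ: [30, 1]; 2 cycles in total.
n − c = 31 − 2 = 29; sign = (−1)^29 = -1.
(24|31)_J = -1 (Zolotarev's lemma cross-check).

-1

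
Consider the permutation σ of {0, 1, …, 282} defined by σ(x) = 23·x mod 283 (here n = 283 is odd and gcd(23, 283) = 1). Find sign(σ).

Trace 252: π^k(252) = [252, 136, 15, 62, 11, 253, 159] for k=0..6.
π_23 has 3 disjoint cycles with lengths [141, 141, 1] on {0,…,282}.
With 3 cycles on 283 points, sign = (−1)^{283−3} = +1.
(23|283)_J = +1 (Zolotarev's lemma cross-check).

+1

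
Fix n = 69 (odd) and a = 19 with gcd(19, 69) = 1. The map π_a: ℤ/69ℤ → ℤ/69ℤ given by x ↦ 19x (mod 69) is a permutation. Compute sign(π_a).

Orbit of 31 under x↦19x: [31, 37, 13, 40, 1, 19, 16]… (length divides ord_69(19)).
Decompose π into cycles: lengths [22, 22, 22, 1, 1, 1] (6 cycles, including the fixed point 0).
Σ(ℓ_i−1) = 69−6 = 63; sign = (−1)^63 = -1.
Zolotarev: (19|69) = -1, matching the cycle-count sign.

-1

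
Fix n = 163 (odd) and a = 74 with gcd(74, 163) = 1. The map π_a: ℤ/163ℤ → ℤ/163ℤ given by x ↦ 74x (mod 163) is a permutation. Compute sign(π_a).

Orbit of 77 under x↦74x: [77, 156, 134, 136, 121, 152, 1]… (length divides ord_163(74)).
3 cycles of lengths [81, 81, 1].
sign(π) = (−1)^{n − #cycles} = (−1)^{163−3} = (−1)^160 = +1.
Via Zolotarev, sign(π_{74}) = (74|163) = +1.

+1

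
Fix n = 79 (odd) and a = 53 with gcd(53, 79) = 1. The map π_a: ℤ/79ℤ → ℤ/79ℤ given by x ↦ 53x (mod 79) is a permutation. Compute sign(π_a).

-1

Start at x=52: 52 → 70 → 76 → 78 → 26 → 35 → 38 → … (one orbit).
Cycle type of π: 78 + 1; total 2 cycles.
Σ(ℓ_i−1) = 79−2 = 77; sign = (−1)^77 = -1.
Check: (53/79) = -1 by Zolotarev.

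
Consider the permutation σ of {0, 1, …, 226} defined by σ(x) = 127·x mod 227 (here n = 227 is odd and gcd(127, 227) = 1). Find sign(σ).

-1

Start at x=70: 70 → 37 → 159 → 217 → 92 → 107 → 196 → … (one orbit).
2 cycles of lengths [226, 1].
2 cycles on 227: each ℓ→(−1)^(ℓ−1), product (−1)^225 = -1.
Zolotarev: (127|227) = -1, matching the cycle-count sign.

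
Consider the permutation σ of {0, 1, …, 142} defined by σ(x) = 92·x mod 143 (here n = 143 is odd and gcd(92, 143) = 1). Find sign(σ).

Trace 27: π^k(27) = [27, 53, 14, 1, 92] for k=0..4.
π_92 has 39 disjoint cycles with lengths [5, 5, 5, 5, 5, 5, 5, 5, 5, 5, 5, 5, 5, 5, 5, 5, 5, 5, 5, 5, 5, 5, 5, 5, 5, 5, 1, 1, 1, 1, 1, 1, 1, 1, 1, 1, 1, 1, 1] on {0,…,142}.
sign(π) = (−1)^{n − #cycles} = (−1)^{143−39} = (−1)^104 = +1.

+1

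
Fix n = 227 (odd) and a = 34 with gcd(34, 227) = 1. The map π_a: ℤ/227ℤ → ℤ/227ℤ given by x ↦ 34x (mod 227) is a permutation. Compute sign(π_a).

Orbit of 10 under x↦34x: [10, 113, 210, 103, 97, 120, 221]… (length divides ord_227(34)).
Decompose π into cycles: lengths [113, 113, 1] (3 cycles, including the fixed point 0).
sign(π) = (−1)^{n − #cycles} = (−1)^{227−3} = (−1)^224 = +1.

+1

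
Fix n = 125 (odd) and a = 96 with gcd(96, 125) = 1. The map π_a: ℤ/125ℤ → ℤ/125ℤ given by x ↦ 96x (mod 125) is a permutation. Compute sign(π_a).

Start at x=91: 91 → 111 → 31 → 101 → 71 → 66 → 86 → … (one orbit).
13 cycles of lengths [25, 25, 25, 25, 5, 5, 5, 5, 1, 1, 1, 1, 1].
125 − 13 = 112 transpositions; sign(π) = (−1)^112 = +1.
The Jacobi symbol (96|125) = +1 (Zolotarev) agrees.

+1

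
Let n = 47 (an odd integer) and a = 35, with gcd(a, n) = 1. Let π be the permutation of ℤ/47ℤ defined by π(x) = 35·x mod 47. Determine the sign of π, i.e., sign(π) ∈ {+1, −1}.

Trace 29: π^k(29) = [29, 28, 40, 37, 26, 17, 31] for k=0..6.
2 cycles of lengths [46, 1].
With 2 cycles on 47 points, sign = (−1)^{47−2} = -1.
Check: (35/47) = -1 by Zolotarev.

-1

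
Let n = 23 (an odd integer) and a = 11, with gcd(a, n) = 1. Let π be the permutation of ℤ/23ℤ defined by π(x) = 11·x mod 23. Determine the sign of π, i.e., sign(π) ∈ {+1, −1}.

Start at x=19: 19 → 2 → 22 → 12 → 17 → 3 → 10 → … (one orbit).
Cycle type of π: 22 + 1; total 2 cycles.
With 2 cycles on 23 points, sign = (−1)^{23−2} = -1.

-1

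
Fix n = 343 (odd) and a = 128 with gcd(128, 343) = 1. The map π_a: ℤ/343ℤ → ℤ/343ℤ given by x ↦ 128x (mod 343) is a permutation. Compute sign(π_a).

Orbit of 197 under x↦128x: [197, 177, 18, 246, 275, 214, 295]… (length divides ord_343(128)).
31 cycles of lengths [21, 21, 21, 21, 21, 21, 21, 21, 21, 21, 21, 21, 21, 21, 3, 3, 3, 3, 3, 3, 3, 3, 3, 3, 3, 3, 3, 3, 3, 3, 1].
With 31 cycles on 343 points, sign = (−1)^{343−31} = +1.
(128|343)_J = +1 (Zolotarev's lemma cross-check).

+1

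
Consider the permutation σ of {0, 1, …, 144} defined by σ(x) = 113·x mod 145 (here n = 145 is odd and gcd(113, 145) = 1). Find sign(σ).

Orbit of 4 under x↦113x: [4, 17, 36, 8, 34, 72, 16]… (length divides ord_145(113)).
The orbit structure of x ↦ 113x mod 145: 7 orbits of sizes [28, 28, 28, 28, 28, 4, 1].
sign(π) = (−1)^{n − #cycles} = (−1)^{145−7} = (−1)^138 = +1.

+1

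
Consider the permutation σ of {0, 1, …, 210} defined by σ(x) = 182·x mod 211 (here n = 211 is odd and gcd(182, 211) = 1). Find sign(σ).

+1

Trace 150: π^k(150) = [150, 81, 183, 179, 84, 96, 170] for k=0..6.
3 cycles of lengths [105, 105, 1].
211 − 3 = 208 transpositions; sign(π) = (−1)^208 = +1.
(182|211)_J = +1 (Zolotarev's lemma cross-check).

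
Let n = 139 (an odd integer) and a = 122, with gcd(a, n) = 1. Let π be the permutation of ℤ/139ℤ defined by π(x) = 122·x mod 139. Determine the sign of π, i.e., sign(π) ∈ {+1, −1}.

+1

Trace 6: π^k(6) = [6, 37, 66, 129, 31, 29, 63] for k=0..6.
Decompose π into cycles: lengths [69, 69, 1] (3 cycles, including the fixed point 0).
3 cycles on 139: each ℓ→(−1)^(ℓ−1), product (−1)^136 = +1.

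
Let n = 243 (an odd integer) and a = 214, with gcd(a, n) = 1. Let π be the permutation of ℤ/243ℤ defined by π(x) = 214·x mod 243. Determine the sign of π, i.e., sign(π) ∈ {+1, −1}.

Orbit of 118 under x↦214x: [118, 223, 94, 190, 79, 139, 100]… (length divides ord_243(214)).
Cycle type of π: 81×2 + 27×2 + 9×2 + 3×2 + 1×3; total 11 cycles.
n − c = 243 − 11 = 232; sign = (−1)^232 = +1.
Check: (214/243) = +1 by Zolotarev.

+1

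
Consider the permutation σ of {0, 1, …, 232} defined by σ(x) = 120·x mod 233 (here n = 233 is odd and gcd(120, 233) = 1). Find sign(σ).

Trace 23: π^k(23) = [23, 197, 107, 25, 204, 15, 169] for k=0..6.
π_120 has 3 disjoint cycles with lengths [116, 116, 1] on {0,…,232}.
With 3 cycles on 233 points, sign = (−1)^{233−3} = +1.
(120|233)_J = +1 (Zolotarev's lemma cross-check).

+1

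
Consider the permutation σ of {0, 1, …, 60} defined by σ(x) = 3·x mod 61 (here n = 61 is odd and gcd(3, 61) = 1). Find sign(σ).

Start at x=41: 41 → 1 → 3 → 9 → 27 → 20 → 60 → … (one orbit).
7 cycles of lengths [10, 10, 10, 10, 10, 10, 1].
61 − 7 = 54 transpositions; sign(π) = (−1)^54 = +1.

+1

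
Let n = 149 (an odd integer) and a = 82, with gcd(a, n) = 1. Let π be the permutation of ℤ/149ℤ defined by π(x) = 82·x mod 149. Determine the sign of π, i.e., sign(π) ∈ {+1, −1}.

Trace 104: π^k(104) = [104, 35, 39, 69, 145, 119, 73] for k=0..6.
Cycle lengths of π_82 on ℤ/149ℤ: [74, 74, 1]; 3 cycles in total.
3 cycles on 149: each ℓ→(−1)^(ℓ−1), product (−1)^146 = +1.
(82|149)_J = +1 (Zolotarev's lemma cross-check).

+1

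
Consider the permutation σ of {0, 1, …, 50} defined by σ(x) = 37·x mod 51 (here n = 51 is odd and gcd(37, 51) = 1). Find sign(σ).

-1

Start at x=43: 43 → 10 → 13 → 22 → 49 → 28 → 16 → … (one orbit).
Decompose π into cycles: lengths [16, 16, 16, 1, 1, 1] (6 cycles, including the fixed point 0).
sign(π) = (−1)^{n − #cycles} = (−1)^{51−6} = (−1)^45 = -1.
The Jacobi symbol (37|51) = -1 (Zolotarev) agrees.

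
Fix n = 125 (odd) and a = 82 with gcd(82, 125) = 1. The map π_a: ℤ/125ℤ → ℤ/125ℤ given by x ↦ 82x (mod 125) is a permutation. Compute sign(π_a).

Start at x=118: 118 → 51 → 57 → 49 → 18 → 101 → 32 → … (one orbit).
Cycle lengths of π_82 on ℤ/125ℤ: [20, 20, 20, 20, 20, 4, 4, 4, 4, 4, 4, 1]; 12 cycles in total.
With 12 cycles on 125 points, sign = (−1)^{125−12} = -1.
Via Zolotarev, sign(π_{82}) = (82|125) = -1.

-1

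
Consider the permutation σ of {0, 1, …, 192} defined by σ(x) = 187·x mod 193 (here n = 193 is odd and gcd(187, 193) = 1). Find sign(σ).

Start at x=110: 110 → 112 → 100 → 172 → 126 → 16 → 97 → … (one orbit).
π_187 has 3 disjoint cycles with lengths [96, 96, 1] on {0,…,192}.
193 − 3 = 190 transpositions; sign(π) = (−1)^190 = +1.

+1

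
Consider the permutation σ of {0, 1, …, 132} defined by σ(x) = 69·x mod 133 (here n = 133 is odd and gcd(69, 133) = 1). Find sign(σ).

Orbit of 64 under x↦69x: [64, 27, 1, 69, 106, 132]… (length divides ord_133(69)).
The orbit structure of x ↦ 69x mod 133: 25 orbits of sizes [6, 6, 6, 6, 6, 6, 6, 6, 6, 6, 6, 6, 6, 6, 6, 6, 6, 6, 6, 6, 6, 2, 2, 2, 1].
sign(π) = (−1)^{n − #cycles} = (−1)^{133−25} = (−1)^108 = +1.
The Jacobi symbol (69|133) = +1 (Zolotarev) agrees.

+1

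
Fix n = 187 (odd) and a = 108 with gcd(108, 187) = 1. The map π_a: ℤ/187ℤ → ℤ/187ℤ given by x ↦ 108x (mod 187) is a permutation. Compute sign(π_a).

Trace 60: π^k(60) = [60, 122, 86, 125, 36, 148, 89] for k=0..6.
Cycle type of π: 80×2 + 16 + 5×2 + 1; total 6 cycles.
187 − 6 = 181 transpositions; sign(π) = (−1)^181 = -1.

-1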